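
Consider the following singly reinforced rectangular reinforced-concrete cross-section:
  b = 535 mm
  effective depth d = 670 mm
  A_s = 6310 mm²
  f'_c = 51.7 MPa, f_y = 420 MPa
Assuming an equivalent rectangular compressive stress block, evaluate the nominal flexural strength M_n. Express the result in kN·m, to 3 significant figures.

M_n ≈ 1630 kN·m

T = A_s f_y = 6310 × 420 = 2650200 N = 2650.2 kN.
From C = T: a = T/(0.85 f'_c b) = 2650200/(0.85 × 51.7 × 535) = 112.72 mm.
M_n = T(d − a/2) = 2650.2 kN × (670 − 56.36) mm = 1626.27 kN·m.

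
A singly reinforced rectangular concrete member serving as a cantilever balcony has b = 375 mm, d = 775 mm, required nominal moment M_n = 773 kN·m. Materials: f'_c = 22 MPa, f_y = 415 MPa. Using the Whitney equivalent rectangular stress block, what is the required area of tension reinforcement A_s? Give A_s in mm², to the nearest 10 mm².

A_s ≈ 2680 mm²

With M_n = 0.85 f'_c a b (d − a/2), solve the quadratic for a:
a = d − √(d² − 2M_n/(0.85 f'_c b)) = 775 − √(775² − 2 × 773×10⁶/(0.85 × 22 × 375)) = 158.43 mm.
A_s = 0.85 f'_c a b / f_y = 0.85 × 22 × 158.43 × 375 / 415 = 2677.1 mm².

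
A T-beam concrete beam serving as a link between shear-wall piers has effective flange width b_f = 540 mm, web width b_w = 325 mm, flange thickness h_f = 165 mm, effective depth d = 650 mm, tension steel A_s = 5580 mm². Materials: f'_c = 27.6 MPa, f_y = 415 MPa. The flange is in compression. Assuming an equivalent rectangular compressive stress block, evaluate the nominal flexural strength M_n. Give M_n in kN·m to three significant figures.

Tension: T = A_s f_y = 5580 × 415 = 2315700 N.
Try a within the flange: a = T/(0.85 f'_c b_f) = 2315700/(0.85 × 27.6 × 540) = 182.79 mm.
a = 182.79 > h_f = 165 mm: the block extends into the web. Split into flange-overhang and web parts.
C_f = 0.85 f'_c (b_f − b_w) h_f = 0.85 × 27.6 × (540 − 325) × 165 = 832244 N.
Remaining web compression depth: a_w = (T − C_f)/(0.85 f'_c b_w) = (2315700 − 832244)/(0.85 × 27.6 × 325) = 194.56 mm.
M_n = C_f(d − h_f/2) + (T − C_f)(d − a_w/2) = 832244 × (650 − 82.5) + 1483456 × (650 − 97.28) = 472.30 + 819.94 = 1292.24 × 10⁶ N·mm.
M_n = 1292.24 kN·m.

M_n ≈ 1290 kN·m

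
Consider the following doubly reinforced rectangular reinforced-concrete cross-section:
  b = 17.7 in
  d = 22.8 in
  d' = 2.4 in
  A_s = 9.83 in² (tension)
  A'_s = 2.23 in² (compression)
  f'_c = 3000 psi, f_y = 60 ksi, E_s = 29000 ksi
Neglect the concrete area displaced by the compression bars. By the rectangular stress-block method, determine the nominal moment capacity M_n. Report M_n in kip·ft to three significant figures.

M_n ≈ 902 kip·ft

Assume both steels yield.
a = (A_s − A'_s) f_y/(0.85 f'_c b) = (9.83 − 2.23) × 60/(0.85 × 3 × 17.7) = 10.103 in.
c = a/β₁ = 10.103/0.85 = 11.886 in; ε'_s = 0.003(c − d')/c = 0.0024 ≥ ε_y = 0.0021, so the compression steel yields.
M_n = (A_s − A'_s) f_y (d − a/2) + A'_s f_y (d − d') = 456 × (22.8 − 5.0515) + 133.8 × (22.8 − 2.4) = 8093.3 + 2729.5 = 10822.8 kip·in = 10822.8/12 = 901.90 kip·ft.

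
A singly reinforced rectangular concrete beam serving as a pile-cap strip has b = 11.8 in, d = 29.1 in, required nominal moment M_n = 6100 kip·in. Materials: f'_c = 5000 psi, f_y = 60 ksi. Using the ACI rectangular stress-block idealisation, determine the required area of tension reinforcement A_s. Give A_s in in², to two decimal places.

From M_n = 0.85 f'_c a b (d − a/2):
a = d − √(d² − 2M_n/(0.85 f'_c b)) = 29.1 − √(29.1² − 2 × 6100/(0.85 × 5 × 11.8)) = 4.533 in.
A_s = 0.85 f'_c a b / f_y = 0.85 × 5 × 4.533 × 11.8 / 60 = 3.789 in².

A_s ≈ 3.79 in²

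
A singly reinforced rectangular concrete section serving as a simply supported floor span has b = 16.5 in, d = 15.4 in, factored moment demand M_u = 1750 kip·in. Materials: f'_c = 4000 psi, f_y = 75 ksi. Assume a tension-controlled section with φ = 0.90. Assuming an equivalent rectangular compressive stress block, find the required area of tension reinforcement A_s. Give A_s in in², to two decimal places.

A_s ≈ 1.83 in²

M_n = M_u/φ = 1750/0.90 = 1944.44 kip·in.
From M_n = 0.85 f'_c a b (d − a/2):
a = d − √(d² − 2M_n/(0.85 f'_c b)) = 15.4 − √(15.4² − 2 × 1944.44/(0.85 × 4 × 16.5)) = 2.445 in.
A_s = 0.85 f'_c a b / f_y = 0.85 × 4 × 2.445 × 16.5 / 75 = 1.829 in².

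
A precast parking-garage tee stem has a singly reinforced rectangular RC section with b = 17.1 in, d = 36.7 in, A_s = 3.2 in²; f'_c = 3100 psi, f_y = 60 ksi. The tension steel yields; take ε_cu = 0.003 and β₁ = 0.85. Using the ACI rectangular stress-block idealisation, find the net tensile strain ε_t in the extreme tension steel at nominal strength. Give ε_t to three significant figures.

ε_t ≈ 0.0190

a = A_s f_y/(0.85 f'_c b) = 4.261 in.
β₁ = 0.85, so c = a/β₁ = 4.261/0.85 = 5.013 in.
From the linear strain diagram with ε_cu = 0.003: ε_t = 0.003 (d − c)/c = 0.003 × (36.7 − 5.013)/5.013 = 0.0190.
Since ε_t ≥ 0.005, the section is tension-controlled.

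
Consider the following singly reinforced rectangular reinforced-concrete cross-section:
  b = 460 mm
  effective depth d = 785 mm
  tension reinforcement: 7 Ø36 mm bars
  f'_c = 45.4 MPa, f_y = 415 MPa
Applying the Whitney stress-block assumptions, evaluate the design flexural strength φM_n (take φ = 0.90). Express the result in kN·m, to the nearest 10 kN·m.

φM_n ≈ 1870 kN·m

A_s = 7 × 1018 = 7126 mm².
T = A_s f_y = 7126 × 415 = 2957290 N = 2957.29 kN.
From C = T: a = T/(0.85 f'_c b) = 2957290/(0.85 × 45.4 × 460) = 166.59 mm.
M_n = T(d − a/2) = 2957.29 kN × (785 − 83.295) mm = 2075.15 kN·m.
φM_n = 0.90 × 2075.15 = 1867.64 kN·m.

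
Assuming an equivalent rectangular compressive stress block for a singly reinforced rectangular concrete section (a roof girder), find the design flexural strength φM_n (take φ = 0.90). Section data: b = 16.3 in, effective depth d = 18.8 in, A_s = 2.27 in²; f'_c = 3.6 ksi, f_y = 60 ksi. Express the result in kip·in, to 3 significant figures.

T = A_s f_y = 2.27 × 60 = 136.2 kips.
a = T/(0.85 f'_c b) = 136.2/(0.85 × 3.6 × 16.3) = 2.731 in.
M_n = T(d − a/2) = 136.2 × (18.8 − 1.3655) = 2374.6 kip·in.
φM_n = 0.90 × 2374.6 = 2137.1 kip·in.

φM_n ≈ 2140 kip·in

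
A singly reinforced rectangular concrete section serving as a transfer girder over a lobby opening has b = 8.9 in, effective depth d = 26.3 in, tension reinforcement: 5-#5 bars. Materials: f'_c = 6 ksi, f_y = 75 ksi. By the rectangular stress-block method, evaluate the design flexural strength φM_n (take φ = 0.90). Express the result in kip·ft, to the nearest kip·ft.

φM_n ≈ 218 kip·ft

A_s = 5 × 0.31 = 1.55 in².
T = A_s f_y = 1.55 × 75 = 116.25 kips.
a = T/(0.85 f'_c b) = 116.25/(0.85 × 6 × 8.9) = 2.561 in.
M_n = T(d − a/2) = 116.25 × (26.3 − 1.2805) = 2908.5 kip·in = 2908.5/12 = 242.38 kip·ft.
φM_n = 0.90 × 242.38 = 218.14 kip·ft.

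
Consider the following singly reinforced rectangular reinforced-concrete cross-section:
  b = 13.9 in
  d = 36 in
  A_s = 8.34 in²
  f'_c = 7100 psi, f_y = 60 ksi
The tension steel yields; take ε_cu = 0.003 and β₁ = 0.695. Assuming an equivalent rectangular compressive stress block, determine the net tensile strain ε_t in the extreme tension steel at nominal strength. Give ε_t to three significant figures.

a = A_s f_y/(0.85 f'_c b) = 5.965 in.
β₁ = 0.695, so c = a/β₁ = 5.965/0.695 = 8.583 in.
From the linear strain diagram with ε_cu = 0.003: ε_t = 0.003 (d − c)/c = 0.003 × (36 − 8.583)/8.583 = 0.00958.
Since ε_t ≥ 0.005, the section is tension-controlled.

ε_t ≈ 0.00958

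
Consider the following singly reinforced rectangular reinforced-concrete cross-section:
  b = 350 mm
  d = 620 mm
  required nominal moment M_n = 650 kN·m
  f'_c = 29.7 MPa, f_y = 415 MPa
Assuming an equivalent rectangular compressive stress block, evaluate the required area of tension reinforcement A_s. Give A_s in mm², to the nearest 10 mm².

A_s ≈ 2830 mm²

With M_n = 0.85 f'_c a b (d − a/2), solve the quadratic for a:
a = d − √(d² − 2M_n/(0.85 f'_c b)) = 620 − √(620² − 2 × 650×10⁶/(0.85 × 29.7 × 350)) = 132.90 mm.
A_s = 0.85 f'_c a b / f_y = 0.85 × 29.7 × 132.90 × 350 / 415 = 2829.6 mm².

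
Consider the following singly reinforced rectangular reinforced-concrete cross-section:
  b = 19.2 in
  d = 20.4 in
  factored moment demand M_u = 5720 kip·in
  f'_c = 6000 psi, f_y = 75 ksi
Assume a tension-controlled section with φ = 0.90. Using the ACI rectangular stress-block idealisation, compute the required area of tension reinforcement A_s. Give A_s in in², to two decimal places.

A_s ≈ 4.54 in²

M_n = M_u/φ = 5720/0.90 = 6355.56 kip·in.
From M_n = 0.85 f'_c a b (d − a/2):
a = d − √(d² − 2M_n/(0.85 f'_c b)) = 20.4 − √(20.4² − 2 × 6355.56/(0.85 × 6 × 19.2)) = 3.478 in.
A_s = 0.85 f'_c a b / f_y = 0.85 × 6 × 3.478 × 19.2 / 75 = 4.541 in².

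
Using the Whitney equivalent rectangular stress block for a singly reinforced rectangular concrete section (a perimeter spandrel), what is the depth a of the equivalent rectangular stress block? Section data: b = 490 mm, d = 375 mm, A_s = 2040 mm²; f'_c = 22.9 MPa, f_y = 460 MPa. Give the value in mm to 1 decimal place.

T = A_s f_y = 2040 × 460 = 938400 N = 938.4 kN.
Setting C = 0.85 f'_c a b equal to T: a = 938400/(0.85 × 22.9 × 490) = 98.4 mm.

a ≈ 98.4 mm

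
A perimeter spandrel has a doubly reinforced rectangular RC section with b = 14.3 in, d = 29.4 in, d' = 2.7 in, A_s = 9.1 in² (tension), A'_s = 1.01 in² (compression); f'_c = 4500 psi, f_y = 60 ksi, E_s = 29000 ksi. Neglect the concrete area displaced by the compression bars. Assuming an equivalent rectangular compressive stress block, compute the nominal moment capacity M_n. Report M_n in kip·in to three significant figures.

Assume both steels yield.
a = (A_s − A'_s) f_y/(0.85 f'_c b) = (9.1 − 1.01) × 60/(0.85 × 4.5 × 14.3) = 8.874 in.
c = a/β₁ = 8.874/0.825 = 10.756 in; ε'_s = 0.003(c − d')/c = 0.0022 ≥ ε_y = 0.0021, so the compression steel yields.
M_n = (A_s − A'_s) f_y (d − a/2) + A'_s f_y (d − d') = 485.4 × (29.4 − 4.437) + 60.6 × (29.4 − 2.7) = 12117.0 + 1618.0 = 13735.0 kip·in.

M_n ≈ 13700 kip·in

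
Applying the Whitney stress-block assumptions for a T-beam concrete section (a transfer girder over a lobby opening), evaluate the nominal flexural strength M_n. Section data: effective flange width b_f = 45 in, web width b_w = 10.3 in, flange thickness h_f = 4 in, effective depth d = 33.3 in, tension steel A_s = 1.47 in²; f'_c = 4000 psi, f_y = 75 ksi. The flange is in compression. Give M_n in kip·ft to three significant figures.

M_n ≈ 303 kip·ft

Tension: T = A_s f_y = 1.47 × 75 = 110.25 kips.
Try a within the flange: a = T/(0.85 f'_c b_f) = 110.25/(0.85 × 4 × 45) = 0.721 in.
Since a = 0.721 ≤ h_f = 4 in, the stress block lies entirely in the flange; analyse as a rectangular beam of width b_f.
M_n = T(d − a/2) = 110.25 × (33.3 − 0.3605) = 3631.6 kip·in.
M_n = 3631.6/12 = 302.63 kip·ft.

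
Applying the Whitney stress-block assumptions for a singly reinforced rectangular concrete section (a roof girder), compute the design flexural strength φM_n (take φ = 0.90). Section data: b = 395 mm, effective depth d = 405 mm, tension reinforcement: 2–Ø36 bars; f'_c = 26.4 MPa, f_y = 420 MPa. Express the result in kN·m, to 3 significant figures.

φM_n ≈ 275 kN·m

A_s = 2 × 1018 = 2036 mm².
T = A_s f_y = 2036 × 420 = 855120 N = 855.12 kN.
From C = T: a = T/(0.85 f'_c b) = 855120/(0.85 × 26.4 × 395) = 96.47 mm.
M_n = T(d − a/2) = 855.12 kN × (405 − 48.235) mm = 305.08 kN·m.
φM_n = 0.90 × 305.08 = 274.57 kN·m.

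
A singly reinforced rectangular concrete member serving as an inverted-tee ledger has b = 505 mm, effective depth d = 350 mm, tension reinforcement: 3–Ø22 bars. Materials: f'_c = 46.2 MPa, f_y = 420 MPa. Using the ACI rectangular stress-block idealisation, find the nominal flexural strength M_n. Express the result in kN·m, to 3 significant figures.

A_s = 3 × 380 = 1140 mm².
T = A_s f_y = 1140 × 420 = 478800 N = 478.8 kN.
From C = T: a = T/(0.85 f'_c b) = 478800/(0.85 × 46.2 × 505) = 24.14 mm.
M_n = T(d − a/2) = 478.8 kN × (350 − 12.07) mm = 161.80 kN·m.

M_n ≈ 162 kN·m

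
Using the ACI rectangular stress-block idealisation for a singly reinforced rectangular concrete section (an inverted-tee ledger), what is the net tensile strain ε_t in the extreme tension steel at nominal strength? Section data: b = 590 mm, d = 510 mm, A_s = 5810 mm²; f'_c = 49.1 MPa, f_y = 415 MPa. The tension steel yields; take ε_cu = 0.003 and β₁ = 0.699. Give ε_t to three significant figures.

a = A_s f_y/(0.85 f'_c b) = 97.92 mm.
β₁ = 0.699, so c = a/β₁ = 97.92/0.699 = 140.09 mm.
From the linear strain diagram with ε_cu = 0.003: ε_t = 0.003 (d − c)/c = 0.003 × (510 − 140.09)/140.09 = 0.00792.
Since ε_t ≥ 0.005, the section is tension-controlled.

ε_t ≈ 0.00792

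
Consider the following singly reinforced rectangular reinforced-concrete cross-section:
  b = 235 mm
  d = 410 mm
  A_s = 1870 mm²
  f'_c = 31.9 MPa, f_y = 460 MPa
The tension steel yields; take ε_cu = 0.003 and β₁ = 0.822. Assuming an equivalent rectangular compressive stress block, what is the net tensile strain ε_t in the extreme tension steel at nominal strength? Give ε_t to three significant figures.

a = A_s f_y/(0.85 f'_c b) = 135.00 mm.
β₁ = 0.822, so c = a/β₁ = 135.00/0.822 = 164.23 mm.
From the linear strain diagram with ε_cu = 0.003: ε_t = 0.003 (d − c)/c = 0.003 × (410 − 164.23)/164.23 = 0.00449.
ε_t is between 0.004 and 0.005 — transition zone.

ε_t ≈ 0.00449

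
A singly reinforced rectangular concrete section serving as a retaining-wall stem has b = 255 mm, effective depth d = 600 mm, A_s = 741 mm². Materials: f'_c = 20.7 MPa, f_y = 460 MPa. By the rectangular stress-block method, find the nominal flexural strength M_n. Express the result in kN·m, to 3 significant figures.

T = A_s f_y = 741 × 460 = 340860 N = 340.86 kN.
From C = T: a = T/(0.85 f'_c b) = 340860/(0.85 × 20.7 × 255) = 75.97 mm.
M_n = T(d − a/2) = 340.86 kN × (600 − 37.985) mm = 191.57 kN·m.

M_n ≈ 192 kN·m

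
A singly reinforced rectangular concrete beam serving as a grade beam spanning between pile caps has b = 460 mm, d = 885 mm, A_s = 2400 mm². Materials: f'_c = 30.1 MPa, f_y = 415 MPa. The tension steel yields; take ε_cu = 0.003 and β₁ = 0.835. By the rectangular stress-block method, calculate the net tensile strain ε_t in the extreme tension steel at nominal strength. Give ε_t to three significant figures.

ε_t ≈ 0.0232

a = A_s f_y/(0.85 f'_c b) = 84.63 mm.
β₁ = 0.835, so c = a/β₁ = 84.63/0.835 = 101.35 mm.
From the linear strain diagram with ε_cu = 0.003: ε_t = 0.003 (d − c)/c = 0.003 × (885 − 101.35)/101.35 = 0.0232.
Since ε_t ≥ 0.005, the section is tension-controlled.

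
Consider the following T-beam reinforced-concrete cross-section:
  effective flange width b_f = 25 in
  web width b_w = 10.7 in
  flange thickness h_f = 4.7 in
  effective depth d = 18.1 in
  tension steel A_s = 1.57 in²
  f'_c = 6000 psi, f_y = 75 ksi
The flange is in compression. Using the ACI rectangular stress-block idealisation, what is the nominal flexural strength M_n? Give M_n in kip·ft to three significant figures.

Tension: T = A_s f_y = 1.57 × 75 = 117.75 kips.
Try a within the flange: a = T/(0.85 f'_c b_f) = 117.75/(0.85 × 6 × 25) = 0.924 in.
Since a = 0.924 ≤ h_f = 4.7 in, the stress block lies entirely in the flange; analyse as a rectangular beam of width b_f.
M_n = T(d − a/2) = 117.75 × (18.1 − 0.462) = 2076.9 kip·in.
M_n = 2076.9/12 = 173.08 kip·ft.

M_n ≈ 173 kip·ft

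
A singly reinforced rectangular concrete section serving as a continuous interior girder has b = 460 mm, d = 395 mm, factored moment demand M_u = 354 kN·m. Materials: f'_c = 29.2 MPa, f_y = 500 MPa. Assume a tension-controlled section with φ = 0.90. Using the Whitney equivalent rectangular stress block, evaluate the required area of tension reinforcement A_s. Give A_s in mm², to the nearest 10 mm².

M_n = M_u/φ = 354/0.90 = 393.333 kN·m.
With M_n = 0.85 f'_c a b (d − a/2), solve the quadratic for a:
a = d − √(d² − 2M_n/(0.85 f'_c b)) = 395 − √(395² − 2 × 393.333×10⁶/(0.85 × 29.2 × 460)) = 99.83 mm.
A_s = 0.85 f'_c a b / f_y = 0.85 × 29.2 × 99.83 × 460 / 500 = 2279.6 mm².

A_s ≈ 2280 mm²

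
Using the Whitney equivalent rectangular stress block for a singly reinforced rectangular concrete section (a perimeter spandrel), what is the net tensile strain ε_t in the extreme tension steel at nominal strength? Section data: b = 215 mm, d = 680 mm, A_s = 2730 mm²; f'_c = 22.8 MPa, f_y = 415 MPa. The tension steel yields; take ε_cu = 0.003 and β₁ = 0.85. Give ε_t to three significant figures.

ε_t ≈ 0.00338

a = A_s f_y/(0.85 f'_c b) = 271.91 mm.
β₁ = 0.85, so c = a/β₁ = 271.91/0.85 = 319.89 mm.
From the linear strain diagram with ε_cu = 0.003: ε_t = 0.003 (d − c)/c = 0.003 × (680 − 319.89)/319.89 = 0.00338.
ε_t < 0.004 — the section is over-reinforced for flexure under ACI limits.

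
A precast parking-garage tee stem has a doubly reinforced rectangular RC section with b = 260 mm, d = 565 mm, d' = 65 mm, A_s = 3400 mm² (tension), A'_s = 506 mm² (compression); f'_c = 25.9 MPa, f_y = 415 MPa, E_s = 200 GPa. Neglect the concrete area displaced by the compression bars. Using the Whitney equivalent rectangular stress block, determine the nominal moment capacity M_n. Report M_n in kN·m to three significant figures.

M_n ≈ 658 kN·m

Assume both tension and compression steel yield.
Net tension couple steel: A_s − A'_s = 2894 mm².
a = (A_s − A'_s) f_y / (0.85 f'_c b) = 1201010/(0.85 × 25.9 × 260) = 209.82 mm.
c = a/β₁ = 209.82/0.85 = 246.85 mm; ε'_s = 0.003(c − d')/c = 0.0022 ≥ f_y/E_s = 0.0021, so compression steel does yield.
M_n = (A_s − A'_s) f_y (d − a/2) + A'_s f_y (d − d') = [1201010 × (565 − 104.91) + 209990 × (565 − 65)] × 10⁻⁶ = 552.57 + 105.00 = 657.57 kN·m.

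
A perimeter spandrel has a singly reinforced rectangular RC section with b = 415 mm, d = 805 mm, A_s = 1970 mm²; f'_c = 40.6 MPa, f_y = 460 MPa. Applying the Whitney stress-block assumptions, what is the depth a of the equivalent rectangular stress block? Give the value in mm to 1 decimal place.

T = A_s f_y = 1970 × 460 = 906200 N = 906.2 kN.
Setting C = 0.85 f'_c a b equal to T: a = 906200/(0.85 × 40.6 × 415) = 63.3 mm.

a ≈ 63.3 mm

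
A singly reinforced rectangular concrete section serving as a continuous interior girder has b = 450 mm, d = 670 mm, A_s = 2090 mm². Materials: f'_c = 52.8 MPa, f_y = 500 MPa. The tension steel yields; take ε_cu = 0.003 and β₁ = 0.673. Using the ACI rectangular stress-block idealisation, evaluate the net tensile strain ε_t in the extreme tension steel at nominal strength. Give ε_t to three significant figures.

a = A_s f_y/(0.85 f'_c b) = 51.74 mm.
β₁ = 0.673, so c = a/β₁ = 51.74/0.673 = 76.88 mm.
From the linear strain diagram with ε_cu = 0.003: ε_t = 0.003 (d − c)/c = 0.003 × (670 − 76.88)/76.88 = 0.0231.
Since ε_t ≥ 0.005, the section is tension-controlled.

ε_t ≈ 0.0231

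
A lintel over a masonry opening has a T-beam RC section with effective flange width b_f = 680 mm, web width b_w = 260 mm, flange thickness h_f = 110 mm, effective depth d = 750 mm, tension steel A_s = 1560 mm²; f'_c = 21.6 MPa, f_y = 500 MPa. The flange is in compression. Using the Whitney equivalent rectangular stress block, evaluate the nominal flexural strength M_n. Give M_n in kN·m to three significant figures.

M_n ≈ 561 kN·m

Tension: T = A_s f_y = 1560 × 500 = 780000 N.
Try a within the flange: a = T/(0.85 f'_c b_f) = 780000/(0.85 × 21.6 × 680) = 62.48 mm.
Since a = 62.48 ≤ h_f = 110 mm, the stress block lies entirely in the flange; analyse as a rectangular beam of width b_f.
M_n = T(d − a/2) = 780000 × (750 − 31.24) = 560.63 × 10⁶ N·mm.
M_n = 560.63 kN·m.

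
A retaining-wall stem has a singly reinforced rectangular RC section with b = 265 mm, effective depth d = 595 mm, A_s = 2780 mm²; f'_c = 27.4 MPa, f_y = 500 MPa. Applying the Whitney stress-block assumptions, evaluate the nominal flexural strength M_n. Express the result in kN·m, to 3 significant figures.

M_n ≈ 671 kN·m

T = A_s f_y = 2780 × 500 = 1390000 N = 1390 kN.
From C = T: a = T/(0.85 f'_c b) = 1390000/(0.85 × 27.4 × 265) = 225.22 mm.
M_n = T(d − a/2) = 1390 kN × (595 − 112.61) mm = 670.52 kN·m.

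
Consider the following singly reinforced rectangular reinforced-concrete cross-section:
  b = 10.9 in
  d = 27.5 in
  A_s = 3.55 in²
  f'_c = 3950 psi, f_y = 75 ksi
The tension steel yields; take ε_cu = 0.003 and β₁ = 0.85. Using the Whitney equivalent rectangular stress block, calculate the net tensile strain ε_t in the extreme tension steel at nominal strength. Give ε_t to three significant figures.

ε_t ≈ 0.00664

a = A_s f_y/(0.85 f'_c b) = 7.275 in.
β₁ = 0.85, so c = a/β₁ = 7.275/0.85 = 8.559 in.
From the linear strain diagram with ε_cu = 0.003: ε_t = 0.003 (d − c)/c = 0.003 × (27.5 − 8.559)/8.559 = 0.00664.
Since ε_t ≥ 0.005, the section is tension-controlled.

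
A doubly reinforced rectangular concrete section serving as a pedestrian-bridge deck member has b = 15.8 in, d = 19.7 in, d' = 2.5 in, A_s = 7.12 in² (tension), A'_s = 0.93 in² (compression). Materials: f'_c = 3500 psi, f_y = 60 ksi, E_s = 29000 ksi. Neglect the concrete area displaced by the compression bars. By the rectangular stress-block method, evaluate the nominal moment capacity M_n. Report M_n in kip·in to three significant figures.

Assume both steels yield.
a = (A_s − A'_s) f_y/(0.85 f'_c b) = (7.12 − 0.93) × 60/(0.85 × 3.5 × 15.8) = 7.901 in.
c = a/β₁ = 7.901/0.85 = 9.295 in; ε'_s = 0.003(c − d')/c = 0.0022 ≥ ε_y = 0.0021, so the compression steel yields.
M_n = (A_s − A'_s) f_y (d − a/2) + A'_s f_y (d − d') = 371.4 × (19.7 − 3.9505) + 55.8 × (19.7 − 2.5) = 5849.4 + 959.8 = 6809.2 kip·in.

M_n ≈ 6810 kip·in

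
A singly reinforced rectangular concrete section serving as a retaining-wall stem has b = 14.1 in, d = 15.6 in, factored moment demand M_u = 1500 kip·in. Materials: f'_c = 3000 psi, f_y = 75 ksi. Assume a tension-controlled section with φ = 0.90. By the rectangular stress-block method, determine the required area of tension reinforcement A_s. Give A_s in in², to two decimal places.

A_s ≈ 1.59 in²

M_n = M_u/φ = 1500/0.90 = 1666.67 kip·in.
From M_n = 0.85 f'_c a b (d − a/2):
a = d − √(d² − 2M_n/(0.85 f'_c b)) = 15.6 − √(15.6² − 2 × 1666.67/(0.85 × 3 × 14.1)) = 3.326 in.
A_s = 0.85 f'_c a b / f_y = 0.85 × 3 × 3.326 × 14.1 / 75 = 1.594 in².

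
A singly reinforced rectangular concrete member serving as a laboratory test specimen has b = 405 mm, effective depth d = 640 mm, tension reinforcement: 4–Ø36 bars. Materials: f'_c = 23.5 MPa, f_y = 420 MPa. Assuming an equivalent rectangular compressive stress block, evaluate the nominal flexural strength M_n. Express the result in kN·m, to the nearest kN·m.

M_n ≈ 914 kN·m

A_s = 4 × 1018 = 4072 mm².
T = A_s f_y = 4072 × 420 = 1710240 N = 1710.24 kN.
From C = T: a = T/(0.85 f'_c b) = 1710240/(0.85 × 23.5 × 405) = 211.40 mm.
M_n = T(d − a/2) = 1710.24 kN × (640 − 105.7) mm = 913.78 kN·m.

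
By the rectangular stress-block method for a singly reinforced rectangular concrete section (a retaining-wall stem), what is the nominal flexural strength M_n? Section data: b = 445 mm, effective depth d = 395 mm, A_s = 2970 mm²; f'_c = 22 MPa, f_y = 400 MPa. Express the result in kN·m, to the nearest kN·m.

M_n ≈ 384 kN·m

T = A_s f_y = 2970 × 400 = 1188000 N = 1188 kN.
From C = T: a = T/(0.85 f'_c b) = 1188000/(0.85 × 22 × 445) = 142.76 mm.
M_n = T(d − a/2) = 1188 kN × (395 − 71.38) mm = 384.46 kN·m.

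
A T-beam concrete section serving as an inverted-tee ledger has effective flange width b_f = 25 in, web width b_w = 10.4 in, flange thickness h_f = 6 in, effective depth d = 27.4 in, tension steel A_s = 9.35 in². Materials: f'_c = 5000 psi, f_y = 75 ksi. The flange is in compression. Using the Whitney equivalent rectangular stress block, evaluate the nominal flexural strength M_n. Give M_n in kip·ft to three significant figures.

Tension: T = A_s f_y = 9.35 × 75 = 701.25 kips.
Try a within the flange: a = T/(0.85 f'_c b_f) = 701.25/(0.85 × 5 × 25) = 6.600 in.
a = 6.600 > h_f = 6 in: the block extends into the web. Split into flange-overhang and web parts.
C_f = 0.85 f'_c (b_f − b_w) h_f = 0.85 × 5 × (25 − 10.4) × 6 = 372.3 kips.
Remaining web compression depth: a_w = (T − C_f)/(0.85 f'_c b_w) = (701.25 − 372.3)/(0.85 × 5 × 10.4) = 7.442 in.
M_n = C_f(d − h_f/2) + (T − C_f)(d − a_w/2) = 372.3 × (27.4 − 3) + 328.95 × (27.4 − 3.721) = 9084.1 + 7789.2 = 16873.3 kip·in.
M_n = 16873.3/12 = 1406.11 kip·ft.

M_n ≈ 1410 kip·ft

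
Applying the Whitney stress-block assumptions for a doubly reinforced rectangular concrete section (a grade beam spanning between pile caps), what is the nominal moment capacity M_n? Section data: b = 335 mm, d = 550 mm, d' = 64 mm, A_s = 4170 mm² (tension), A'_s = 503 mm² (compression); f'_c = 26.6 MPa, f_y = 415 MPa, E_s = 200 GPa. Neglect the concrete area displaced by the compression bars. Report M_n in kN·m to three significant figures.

M_n ≈ 786 kN·m

Assume both tension and compression steel yield.
Net tension couple steel: A_s − A'_s = 3667 mm².
a = (A_s − A'_s) f_y / (0.85 f'_c b) = 1521805/(0.85 × 26.6 × 335) = 200.92 mm.
c = a/β₁ = 200.92/0.85 = 236.38 mm; ε'_s = 0.003(c − d')/c = 0.0022 ≥ f_y/E_s = 0.0021, so compression steel does yield.
M_n = (A_s − A'_s) f_y (d − a/2) + A'_s f_y (d − d') = [1521805 × (550 − 100.46) + 208745 × (550 − 64)] × 10⁻⁶ = 684.11 + 101.45 = 785.56 kN·m.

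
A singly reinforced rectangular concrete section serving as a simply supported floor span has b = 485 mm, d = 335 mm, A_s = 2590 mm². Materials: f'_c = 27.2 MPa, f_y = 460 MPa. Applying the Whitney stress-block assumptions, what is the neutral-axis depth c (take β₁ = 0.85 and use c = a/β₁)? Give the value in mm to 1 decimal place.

T = A_s f_y = 2590 × 460 = 1191400 N = 1191.4 kN.
Setting C = 0.85 f'_c a b equal to T: a = 1191400/(0.85 × 27.2 × 485) = 106.250 mm.
With β₁ = 0.85, c = a/β₁ = 106.250/0.85 = 125.0 mm.

c ≈ 125.0 mm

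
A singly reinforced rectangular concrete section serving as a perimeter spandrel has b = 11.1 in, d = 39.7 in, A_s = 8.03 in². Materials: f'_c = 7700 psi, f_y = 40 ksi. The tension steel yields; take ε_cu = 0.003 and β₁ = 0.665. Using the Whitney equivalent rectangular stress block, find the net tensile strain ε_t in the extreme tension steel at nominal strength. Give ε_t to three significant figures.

a = A_s f_y/(0.85 f'_c b) = 4.421 in.
β₁ = 0.665, so c = a/β₁ = 4.421/0.665 = 6.648 in.
From the linear strain diagram with ε_cu = 0.003: ε_t = 0.003 (d − c)/c = 0.003 × (39.7 − 6.648)/6.648 = 0.0149.
Since ε_t ≥ 0.005, the section is tension-controlled.

ε_t ≈ 0.0149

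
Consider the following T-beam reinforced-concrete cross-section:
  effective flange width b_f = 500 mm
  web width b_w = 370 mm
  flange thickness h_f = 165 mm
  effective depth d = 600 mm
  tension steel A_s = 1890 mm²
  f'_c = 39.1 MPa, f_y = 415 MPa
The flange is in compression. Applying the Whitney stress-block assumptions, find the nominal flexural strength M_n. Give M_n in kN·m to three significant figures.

M_n ≈ 452 kN·m

Tension: T = A_s f_y = 1890 × 415 = 784350 N.
Try a within the flange: a = T/(0.85 f'_c b_f) = 784350/(0.85 × 39.1 × 500) = 47.20 mm.
Since a = 47.20 ≤ h_f = 165 mm, the stress block lies entirely in the flange; analyse as a rectangular beam of width b_f.
M_n = T(d − a/2) = 784350 × (600 − 23.6) = 452.10 × 10⁶ N·mm.
M_n = 452.10 kN·m.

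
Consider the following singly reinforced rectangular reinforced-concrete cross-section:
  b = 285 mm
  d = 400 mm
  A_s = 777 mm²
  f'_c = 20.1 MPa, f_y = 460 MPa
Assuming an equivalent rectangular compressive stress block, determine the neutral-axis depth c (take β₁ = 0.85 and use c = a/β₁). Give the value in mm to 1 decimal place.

T = A_s f_y = 777 × 460 = 357420 N = 357.42 kN.
Setting C = 0.85 f'_c a b equal to T: a = 357420/(0.85 × 20.1 × 285) = 73.404 mm.
With β₁ = 0.85, c = a/β₁ = 73.404/0.85 = 86.4 mm.

c ≈ 86.4 mm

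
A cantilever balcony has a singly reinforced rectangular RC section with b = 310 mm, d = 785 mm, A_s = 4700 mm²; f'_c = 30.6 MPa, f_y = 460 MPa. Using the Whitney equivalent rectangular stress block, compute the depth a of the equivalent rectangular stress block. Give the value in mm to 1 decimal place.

a ≈ 268.1 mm

T = A_s f_y = 4700 × 460 = 2162000 N = 2162 kN.
Setting C = 0.85 f'_c a b equal to T: a = 2162000/(0.85 × 30.6 × 310) = 268.1 mm.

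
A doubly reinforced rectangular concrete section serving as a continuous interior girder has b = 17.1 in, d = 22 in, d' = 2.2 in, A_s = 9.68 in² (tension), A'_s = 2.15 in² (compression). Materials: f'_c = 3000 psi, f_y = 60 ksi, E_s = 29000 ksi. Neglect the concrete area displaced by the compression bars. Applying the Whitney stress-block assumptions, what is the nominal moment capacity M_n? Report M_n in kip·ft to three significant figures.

M_n ≈ 846 kip·ft

Assume both steels yield.
a = (A_s − A'_s) f_y/(0.85 f'_c b) = (9.68 − 2.15) × 60/(0.85 × 3 × 17.1) = 10.361 in.
c = a/β₁ = 10.361/0.85 = 12.189 in; ε'_s = 0.003(c − d')/c = 0.0025 ≥ ε_y = 0.0021, so the compression steel yields.
M_n = (A_s − A'_s) f_y (d − a/2) + A'_s f_y (d − d') = 451.8 × (22 − 5.1805) + 129 × (22 − 2.2) = 7599.1 + 2554.2 = 10153.3 kip·in = 10153.3/12 = 846.11 kip·ft.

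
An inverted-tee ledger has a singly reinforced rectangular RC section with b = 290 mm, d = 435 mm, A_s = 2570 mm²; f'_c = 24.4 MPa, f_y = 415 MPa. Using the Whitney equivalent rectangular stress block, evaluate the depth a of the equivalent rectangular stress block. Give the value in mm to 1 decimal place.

T = A_s f_y = 2570 × 415 = 1066550 N = 1066.55 kN.
Setting C = 0.85 f'_c a b equal to T: a = 1066550/(0.85 × 24.4 × 290) = 177.3 mm.

a ≈ 177.3 mm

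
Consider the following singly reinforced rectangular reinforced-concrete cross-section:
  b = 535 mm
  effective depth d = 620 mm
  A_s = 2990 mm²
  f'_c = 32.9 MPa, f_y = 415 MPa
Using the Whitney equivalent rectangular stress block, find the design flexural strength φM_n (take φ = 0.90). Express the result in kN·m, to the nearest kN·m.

T = A_s f_y = 2990 × 415 = 1240850 N = 1240.85 kN.
From C = T: a = T/(0.85 f'_c b) = 1240850/(0.85 × 32.9 × 535) = 82.94 mm.
M_n = T(d − a/2) = 1240.85 kN × (620 − 41.47) mm = 717.87 kN·m.
φM_n = 0.90 × 717.87 = 646.08 kN·m.

φM_n ≈ 646 kN·m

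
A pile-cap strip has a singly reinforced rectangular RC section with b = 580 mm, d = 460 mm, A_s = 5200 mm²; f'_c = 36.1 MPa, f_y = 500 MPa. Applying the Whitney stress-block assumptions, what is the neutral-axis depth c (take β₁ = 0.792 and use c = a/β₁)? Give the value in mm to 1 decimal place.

T = A_s f_y = 5200 × 500 = 2600000 N = 2600 kN.
Setting C = 0.85 f'_c a b equal to T: a = 2600000/(0.85 × 36.1 × 580) = 146.090 mm.
With β₁ = 0.792, c = a/β₁ = 146.090/0.792 = 184.5 mm.

c ≈ 184.5 mm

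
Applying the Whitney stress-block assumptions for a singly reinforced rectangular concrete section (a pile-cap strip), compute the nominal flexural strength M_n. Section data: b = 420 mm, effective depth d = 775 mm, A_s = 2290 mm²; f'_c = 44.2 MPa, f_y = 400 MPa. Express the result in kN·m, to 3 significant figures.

T = A_s f_y = 2290 × 400 = 916000 N = 916 kN.
From C = T: a = T/(0.85 f'_c b) = 916000/(0.85 × 44.2 × 420) = 58.05 mm.
M_n = T(d − a/2) = 916 kN × (775 − 29.025) mm = 683.31 kN·m.

M_n ≈ 683 kN·m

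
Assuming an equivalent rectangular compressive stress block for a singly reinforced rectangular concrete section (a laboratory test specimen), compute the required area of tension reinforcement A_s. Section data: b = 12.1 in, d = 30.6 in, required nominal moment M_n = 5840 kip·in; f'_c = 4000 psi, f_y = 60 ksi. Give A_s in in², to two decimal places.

From M_n = 0.85 f'_c a b (d − a/2):
a = d − √(d² − 2M_n/(0.85 f'_c b)) = 30.6 − √(30.6² − 2 × 5840/(0.85 × 4 × 12.1)) = 5.057 in.
A_s = 0.85 f'_c a b / f_y = 0.85 × 4 × 5.057 × 12.1 / 60 = 3.467 in².

A_s ≈ 3.47 in²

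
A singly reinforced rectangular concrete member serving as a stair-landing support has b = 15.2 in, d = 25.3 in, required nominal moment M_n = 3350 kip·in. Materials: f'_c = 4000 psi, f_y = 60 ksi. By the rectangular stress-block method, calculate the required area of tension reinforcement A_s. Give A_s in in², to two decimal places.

From M_n = 0.85 f'_c a b (d − a/2):
a = d − √(d² − 2M_n/(0.85 f'_c b)) = 25.3 − √(25.3² − 2 × 3350/(0.85 × 4 × 15.2)) = 2.707 in.
A_s = 0.85 f'_c a b / f_y = 0.85 × 4 × 2.707 × 15.2 / 60 = 2.332 in².

A_s ≈ 2.33 in²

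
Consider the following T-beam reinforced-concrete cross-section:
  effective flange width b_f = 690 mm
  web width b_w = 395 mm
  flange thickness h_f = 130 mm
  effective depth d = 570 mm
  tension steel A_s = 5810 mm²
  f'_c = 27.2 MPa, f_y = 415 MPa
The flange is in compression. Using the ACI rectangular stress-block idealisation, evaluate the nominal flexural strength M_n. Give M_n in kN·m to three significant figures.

M_n ≈ 1190 kN·m

Tension: T = A_s f_y = 5810 × 415 = 2411150 N.
Try a within the flange: a = T/(0.85 f'_c b_f) = 2411150/(0.85 × 27.2 × 690) = 151.14 mm.
a = 151.14 > h_f = 130 mm: the block extends into the web. Split into flange-overhang and web parts.
C_f = 0.85 f'_c (b_f − b_w) h_f = 0.85 × 27.2 × (690 − 395) × 130 = 886652 N.
Remaining web compression depth: a_w = (T − C_f)/(0.85 f'_c b_w) = (2411150 − 886652)/(0.85 × 27.2 × 395) = 166.93 mm.
M_n = C_f(d − h_f/2) + (T − C_f)(d − a_w/2) = 886652 × (570 − 65) + 1524498 × (570 − 83.465) = 447.76 + 741.72 = 1189.48 × 10⁶ N·mm.
M_n = 1189.48 kN·m.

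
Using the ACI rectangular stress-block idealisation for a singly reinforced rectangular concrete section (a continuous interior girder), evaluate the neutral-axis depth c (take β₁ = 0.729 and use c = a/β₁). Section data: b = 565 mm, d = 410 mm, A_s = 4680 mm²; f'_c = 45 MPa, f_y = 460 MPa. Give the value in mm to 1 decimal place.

T = A_s f_y = 4680 × 460 = 2152800 N = 2152.8 kN.
Setting C = 0.85 f'_c a b equal to T: a = 2152800/(0.85 × 45 × 565) = 99.615 mm.
With β₁ = 0.729, c = a/β₁ = 99.615/0.729 = 136.6 mm.

c ≈ 136.6 mm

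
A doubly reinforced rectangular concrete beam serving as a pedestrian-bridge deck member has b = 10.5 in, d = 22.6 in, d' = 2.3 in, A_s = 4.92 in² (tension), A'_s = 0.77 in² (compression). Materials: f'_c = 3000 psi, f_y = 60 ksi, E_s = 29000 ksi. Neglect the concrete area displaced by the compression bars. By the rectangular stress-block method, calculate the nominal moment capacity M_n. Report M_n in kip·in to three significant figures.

M_n ≈ 5410 kip·in

Assume both steels yield.
a = (A_s − A'_s) f_y/(0.85 f'_c b) = (4.92 − 0.77) × 60/(0.85 × 3 × 10.5) = 9.300 in.
c = a/β₁ = 9.300/0.85 = 10.941 in; ε'_s = 0.003(c − d')/c = 0.0024 ≥ ε_y = 0.0021, so the compression steel yields.
M_n = (A_s − A'_s) f_y (d − a/2) + A'_s f_y (d − d') = 249 × (22.6 − 4.65) + 46.2 × (22.6 − 2.3) = 4469.6 + 937.9 = 5407.5 kip·in.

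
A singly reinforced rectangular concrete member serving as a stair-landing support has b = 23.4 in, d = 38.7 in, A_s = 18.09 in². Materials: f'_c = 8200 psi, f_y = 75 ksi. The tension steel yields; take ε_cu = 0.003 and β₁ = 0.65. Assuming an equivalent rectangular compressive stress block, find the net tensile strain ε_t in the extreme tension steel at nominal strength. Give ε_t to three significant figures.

a = A_s f_y/(0.85 f'_c b) = 8.319 in.
β₁ = 0.65, so c = a/β₁ = 8.319/0.65 = 12.798 in.
From the linear strain diagram with ε_cu = 0.003: ε_t = 0.003 (d − c)/c = 0.003 × (38.7 − 12.798)/12.798 = 0.00607.
Since ε_t ≥ 0.005, the section is tension-controlled.

ε_t ≈ 0.00607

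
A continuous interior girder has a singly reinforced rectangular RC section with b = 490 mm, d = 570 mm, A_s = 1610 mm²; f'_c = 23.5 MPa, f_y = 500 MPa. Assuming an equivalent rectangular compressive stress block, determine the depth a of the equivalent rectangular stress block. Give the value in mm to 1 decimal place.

T = A_s f_y = 1610 × 500 = 805000 N = 805 kN.
Setting C = 0.85 f'_c a b equal to T: a = 805000/(0.85 × 23.5 × 490) = 82.2 mm.

a ≈ 82.2 mm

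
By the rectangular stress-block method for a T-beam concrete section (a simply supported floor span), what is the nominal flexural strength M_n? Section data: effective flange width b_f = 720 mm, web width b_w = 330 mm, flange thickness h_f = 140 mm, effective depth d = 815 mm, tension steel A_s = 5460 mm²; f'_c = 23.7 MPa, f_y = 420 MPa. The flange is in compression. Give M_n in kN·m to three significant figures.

Tension: T = A_s f_y = 5460 × 420 = 2293200 N.
Try a within the flange: a = T/(0.85 f'_c b_f) = 2293200/(0.85 × 23.7 × 720) = 158.10 mm.
a = 158.10 > h_f = 140 mm: the block extends into the web. Split into flange-overhang and web parts.
C_f = 0.85 f'_c (b_f − b_w) h_f = 0.85 × 23.7 × (720 − 330) × 140 = 1099917 N.
Remaining web compression depth: a_w = (T − C_f)/(0.85 f'_c b_w) = (2293200 − 1099917)/(0.85 × 23.7 × 330) = 179.50 mm.
M_n = C_f(d − h_f/2) + (T − C_f)(d − a_w/2) = 1099917 × (815 − 70) + 1193283 × (815 − 89.75) = 819.44 + 865.43 = 1684.87 × 10⁶ N·mm.
M_n = 1684.87 kN·m.

M_n ≈ 1680 kN·m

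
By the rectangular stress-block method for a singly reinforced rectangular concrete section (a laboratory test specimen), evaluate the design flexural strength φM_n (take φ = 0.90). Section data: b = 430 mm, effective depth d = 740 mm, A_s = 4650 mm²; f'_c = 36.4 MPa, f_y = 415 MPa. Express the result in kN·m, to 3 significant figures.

φM_n ≈ 1160 kN·m

T = A_s f_y = 4650 × 415 = 1929750 N = 1929.75 kN.
From C = T: a = T/(0.85 f'_c b) = 1929750/(0.85 × 36.4 × 430) = 145.05 mm.
M_n = T(d − a/2) = 1929.75 kN × (740 − 72.525) mm = 1288.06 kN·m.
φM_n = 0.90 × 1288.06 = 1159.25 kN·m.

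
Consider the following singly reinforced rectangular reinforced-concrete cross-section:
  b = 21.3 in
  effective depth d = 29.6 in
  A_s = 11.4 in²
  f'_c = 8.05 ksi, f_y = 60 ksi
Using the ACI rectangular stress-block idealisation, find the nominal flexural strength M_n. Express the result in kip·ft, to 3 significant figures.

M_n ≈ 1550 kip·ft

T = A_s f_y = 11.4 × 60 = 684 kips.
a = T/(0.85 f'_c b) = 684/(0.85 × 8.05 × 21.3) = 4.693 in.
M_n = T(d − a/2) = 684 × (29.6 − 2.3465) = 18641.4 kip·in = 18641.4/12 = 1553.45 kip·ft.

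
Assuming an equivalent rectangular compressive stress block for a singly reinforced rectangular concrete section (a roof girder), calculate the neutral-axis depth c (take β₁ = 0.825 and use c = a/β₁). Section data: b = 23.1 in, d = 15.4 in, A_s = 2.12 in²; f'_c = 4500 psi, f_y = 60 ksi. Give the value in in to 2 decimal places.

c ≈ 1.74 in

T = A_s f_y = 2.12 × 60 = 127.2 kips.
a = T/(0.85 f'_c b) = 127.2/(0.85 × 4.5 × 23.1) = 1.4396 in.
With β₁ = 0.825, c = a/β₁ = 1.4396/0.825 = 1.74 in.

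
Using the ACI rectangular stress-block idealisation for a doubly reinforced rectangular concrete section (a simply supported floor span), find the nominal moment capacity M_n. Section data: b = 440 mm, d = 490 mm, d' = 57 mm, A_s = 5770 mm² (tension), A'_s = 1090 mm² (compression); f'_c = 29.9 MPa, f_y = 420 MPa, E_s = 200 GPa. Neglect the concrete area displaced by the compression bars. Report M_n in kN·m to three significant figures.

Assume both tension and compression steel yield.
Net tension couple steel: A_s − A'_s = 4680 mm².
a = (A_s − A'_s) f_y / (0.85 f'_c b) = 1965600/(0.85 × 29.9 × 440) = 175.77 mm.
c = a/β₁ = 175.77/0.836 = 210.25 mm; ε'_s = 0.003(c − d')/c = 0.0022 ≥ f_y/E_s = 0.0021, so compression steel does yield.
M_n = (A_s − A'_s) f_y (d − a/2) + A'_s f_y (d − d') = [1965600 × (490 − 87.885) + 457800 × (490 − 57)] × 10⁻⁶ = 790.40 + 198.23 = 988.63 kN·m.

M_n ≈ 989 kN·m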